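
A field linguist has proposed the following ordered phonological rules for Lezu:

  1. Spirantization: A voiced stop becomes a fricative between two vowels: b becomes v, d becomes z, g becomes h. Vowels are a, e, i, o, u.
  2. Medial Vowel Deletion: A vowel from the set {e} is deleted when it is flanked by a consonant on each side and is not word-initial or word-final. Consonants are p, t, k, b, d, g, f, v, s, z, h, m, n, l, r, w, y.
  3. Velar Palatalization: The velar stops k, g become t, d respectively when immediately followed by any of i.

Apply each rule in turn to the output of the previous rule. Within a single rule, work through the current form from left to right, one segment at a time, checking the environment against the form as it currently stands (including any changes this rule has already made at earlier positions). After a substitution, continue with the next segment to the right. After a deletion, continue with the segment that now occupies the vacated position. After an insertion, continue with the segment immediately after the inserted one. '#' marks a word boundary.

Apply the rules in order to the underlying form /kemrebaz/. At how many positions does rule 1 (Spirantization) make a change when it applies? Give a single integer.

1 Spirantization: [kemrebaz] → [kemrevaz]
2 Medial Vowel Deletion: [kemrevaz] → [kmrvaz]
3 Velar Palatalization: no change — [kmrvaz]
Rule 1 changed 1 position(s).

1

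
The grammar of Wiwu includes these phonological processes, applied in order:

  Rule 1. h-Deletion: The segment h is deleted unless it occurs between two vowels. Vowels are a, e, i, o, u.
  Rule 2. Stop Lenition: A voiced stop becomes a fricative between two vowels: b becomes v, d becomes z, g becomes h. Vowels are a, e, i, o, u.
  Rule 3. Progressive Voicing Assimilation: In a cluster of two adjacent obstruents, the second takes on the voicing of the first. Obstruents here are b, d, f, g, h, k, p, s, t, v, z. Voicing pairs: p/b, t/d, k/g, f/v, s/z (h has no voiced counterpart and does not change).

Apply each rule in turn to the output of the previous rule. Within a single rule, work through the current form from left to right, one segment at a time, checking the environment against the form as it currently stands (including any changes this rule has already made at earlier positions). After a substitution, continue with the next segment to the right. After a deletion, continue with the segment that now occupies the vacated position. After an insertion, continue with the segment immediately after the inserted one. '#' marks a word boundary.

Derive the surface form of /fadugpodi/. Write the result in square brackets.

Rule 1 h-Deletion: no change — [fadugpodi]
Rule 2 Stop Lenition: [fadugpodi] → [fazugpozi]
Rule 3 Progressive Voicing Assimilation: [fazugpozi] → [fazugbozi]

[fazugbozi]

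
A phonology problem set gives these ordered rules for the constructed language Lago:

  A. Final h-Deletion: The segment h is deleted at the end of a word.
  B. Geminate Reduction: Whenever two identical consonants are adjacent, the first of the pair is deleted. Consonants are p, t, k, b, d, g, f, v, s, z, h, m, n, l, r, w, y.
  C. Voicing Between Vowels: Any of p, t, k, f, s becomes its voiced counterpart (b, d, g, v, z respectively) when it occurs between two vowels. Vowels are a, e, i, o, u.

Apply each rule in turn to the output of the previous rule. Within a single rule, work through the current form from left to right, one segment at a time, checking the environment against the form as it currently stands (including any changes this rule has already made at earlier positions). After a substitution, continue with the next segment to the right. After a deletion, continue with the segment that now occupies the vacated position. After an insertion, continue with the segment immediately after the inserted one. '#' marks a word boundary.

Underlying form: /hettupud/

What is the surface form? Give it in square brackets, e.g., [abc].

[hedubud]

A Final h-Deletion: no change — [hettupud]
B Geminate Reduction: [hettupud] → [hetupud]
C Voicing Between Vowels: [hetupud] → [hedubud]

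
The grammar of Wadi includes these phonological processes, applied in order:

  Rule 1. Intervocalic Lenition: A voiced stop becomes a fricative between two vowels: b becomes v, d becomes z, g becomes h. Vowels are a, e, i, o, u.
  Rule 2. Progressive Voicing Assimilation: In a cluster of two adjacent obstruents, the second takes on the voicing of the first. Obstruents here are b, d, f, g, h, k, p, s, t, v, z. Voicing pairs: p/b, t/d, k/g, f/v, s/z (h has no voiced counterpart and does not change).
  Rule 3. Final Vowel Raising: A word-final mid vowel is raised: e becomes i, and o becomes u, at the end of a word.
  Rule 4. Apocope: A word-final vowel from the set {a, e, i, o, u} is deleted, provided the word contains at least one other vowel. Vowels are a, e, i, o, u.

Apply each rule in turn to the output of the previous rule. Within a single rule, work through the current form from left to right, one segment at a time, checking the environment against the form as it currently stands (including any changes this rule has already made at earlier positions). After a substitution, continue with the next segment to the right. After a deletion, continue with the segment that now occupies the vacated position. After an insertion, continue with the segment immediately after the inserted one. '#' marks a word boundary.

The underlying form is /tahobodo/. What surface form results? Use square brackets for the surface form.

[tahovoz]

Rule 1 Intervocalic Lenition: [tahobodo] → [tahovozo]
Rule 2 Progressive Voicing Assimilation: no change — [tahovozo]
Rule 3 Final Vowel Raising: [tahovozo] → [tahovozu]
Rule 4 Apocope: [tahovozu] → [tahovoz]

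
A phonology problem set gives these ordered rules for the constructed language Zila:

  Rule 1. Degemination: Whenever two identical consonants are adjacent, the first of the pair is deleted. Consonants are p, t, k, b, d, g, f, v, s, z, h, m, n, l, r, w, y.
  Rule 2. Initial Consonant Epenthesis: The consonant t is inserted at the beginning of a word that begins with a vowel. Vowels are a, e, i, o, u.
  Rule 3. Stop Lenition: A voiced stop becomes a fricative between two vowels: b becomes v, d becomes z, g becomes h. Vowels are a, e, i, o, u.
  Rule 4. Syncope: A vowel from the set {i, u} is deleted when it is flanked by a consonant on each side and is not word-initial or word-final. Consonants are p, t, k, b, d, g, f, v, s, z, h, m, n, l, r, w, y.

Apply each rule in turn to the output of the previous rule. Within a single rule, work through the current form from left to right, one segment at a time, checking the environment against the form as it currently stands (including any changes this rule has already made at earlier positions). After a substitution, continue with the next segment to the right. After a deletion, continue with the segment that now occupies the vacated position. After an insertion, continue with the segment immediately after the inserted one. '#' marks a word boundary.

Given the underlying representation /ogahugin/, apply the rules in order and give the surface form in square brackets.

[tohahhn]

Rule 1 Degemination: no change — [ogahugin]
Rule 2 Initial Consonant Epenthesis: [ogahugin] → [togahugin]
Rule 3 Stop Lenition: [togahugin] → [tohahuhin]
Rule 4 Syncope: [tohahuhin] → [tohahhn]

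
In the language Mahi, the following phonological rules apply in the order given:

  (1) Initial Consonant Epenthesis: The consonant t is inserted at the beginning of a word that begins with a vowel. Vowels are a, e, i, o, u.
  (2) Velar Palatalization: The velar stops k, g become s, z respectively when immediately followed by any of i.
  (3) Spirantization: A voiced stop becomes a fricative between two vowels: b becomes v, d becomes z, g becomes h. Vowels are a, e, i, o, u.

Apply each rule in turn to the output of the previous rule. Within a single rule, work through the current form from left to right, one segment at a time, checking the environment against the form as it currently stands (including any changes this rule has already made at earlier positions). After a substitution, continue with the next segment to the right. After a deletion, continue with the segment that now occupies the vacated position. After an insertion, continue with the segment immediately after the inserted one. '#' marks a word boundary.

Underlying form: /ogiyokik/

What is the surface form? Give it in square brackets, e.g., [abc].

[toziyosik]

(1) Initial Consonant Epenthesis: [ogiyokik] → [togiyokik]
(2) Velar Palatalization: [togiyokik] → [toziyosik]
(3) Spirantization: no change — [toziyosik]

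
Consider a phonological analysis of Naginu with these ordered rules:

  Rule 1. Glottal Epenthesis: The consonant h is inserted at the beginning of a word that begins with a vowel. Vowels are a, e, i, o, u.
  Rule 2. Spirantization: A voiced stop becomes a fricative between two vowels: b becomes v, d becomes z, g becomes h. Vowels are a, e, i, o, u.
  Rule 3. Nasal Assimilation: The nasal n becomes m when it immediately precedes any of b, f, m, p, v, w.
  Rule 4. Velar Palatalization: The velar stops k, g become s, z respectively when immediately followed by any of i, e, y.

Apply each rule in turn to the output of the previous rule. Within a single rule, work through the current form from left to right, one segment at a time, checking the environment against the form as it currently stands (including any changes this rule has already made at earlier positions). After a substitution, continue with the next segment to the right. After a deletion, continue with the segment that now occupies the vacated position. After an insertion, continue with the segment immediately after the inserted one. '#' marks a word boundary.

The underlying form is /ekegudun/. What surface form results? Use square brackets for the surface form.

[hesehuzun]

Rule 1 Glottal Epenthesis: [ekegudun] → [hekegudun]
Rule 2 Spirantization: [hekegudun] → [hekehuzun]
Rule 3 Nasal Assimilation: no change — [hekehuzun]
Rule 4 Velar Palatalization: [hekehuzun] → [hesehuzun]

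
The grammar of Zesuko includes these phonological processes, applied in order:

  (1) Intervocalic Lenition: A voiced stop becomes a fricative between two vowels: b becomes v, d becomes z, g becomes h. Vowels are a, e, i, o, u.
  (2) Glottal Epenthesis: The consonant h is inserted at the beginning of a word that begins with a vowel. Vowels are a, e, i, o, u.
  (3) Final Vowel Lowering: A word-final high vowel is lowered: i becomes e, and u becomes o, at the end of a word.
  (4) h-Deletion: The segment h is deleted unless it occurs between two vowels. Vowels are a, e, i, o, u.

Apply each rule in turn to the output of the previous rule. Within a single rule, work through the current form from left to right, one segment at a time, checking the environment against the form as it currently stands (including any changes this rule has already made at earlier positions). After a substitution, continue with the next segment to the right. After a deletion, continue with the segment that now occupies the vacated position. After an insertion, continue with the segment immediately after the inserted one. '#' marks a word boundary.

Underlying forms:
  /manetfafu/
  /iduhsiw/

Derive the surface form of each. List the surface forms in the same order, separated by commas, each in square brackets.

[manetfafo], [izusiw]

/manetfafu/:
  (1) Intervocalic Lenition: no change — [manetfafu]
  (2) Glottal Epenthesis: no change — [manetfafu]
  (3) Final Vowel Lowering: [manetfafu] → [manetfafo]
  (4) h-Deletion: no change — [manetfafo]
/iduhsiw/:
  (1) Intervocalic Lenition: [iduhsiw] → [izuhsiw]
  (2) Glottal Epenthesis: [izuhsiw] → [hizuhsiw]
  (3) Final Vowel Lowering: no change — [hizuhsiw]
  (4) h-Deletion: [hizuhsiw] → [izusiw]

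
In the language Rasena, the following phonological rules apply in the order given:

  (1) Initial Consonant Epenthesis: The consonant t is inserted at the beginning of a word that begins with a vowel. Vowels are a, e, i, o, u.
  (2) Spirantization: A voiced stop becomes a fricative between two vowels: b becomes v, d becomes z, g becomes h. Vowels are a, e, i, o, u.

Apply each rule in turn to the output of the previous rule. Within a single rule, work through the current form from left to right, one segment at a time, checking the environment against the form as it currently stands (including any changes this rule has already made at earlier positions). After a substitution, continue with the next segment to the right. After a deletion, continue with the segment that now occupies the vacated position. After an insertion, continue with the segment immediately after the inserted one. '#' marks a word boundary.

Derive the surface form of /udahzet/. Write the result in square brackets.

(1) Initial Consonant Epenthesis: [udahzet] → [tudahzet]
(2) Spirantization: [tudahzet] → [tuzahzet]

[tuzahzet]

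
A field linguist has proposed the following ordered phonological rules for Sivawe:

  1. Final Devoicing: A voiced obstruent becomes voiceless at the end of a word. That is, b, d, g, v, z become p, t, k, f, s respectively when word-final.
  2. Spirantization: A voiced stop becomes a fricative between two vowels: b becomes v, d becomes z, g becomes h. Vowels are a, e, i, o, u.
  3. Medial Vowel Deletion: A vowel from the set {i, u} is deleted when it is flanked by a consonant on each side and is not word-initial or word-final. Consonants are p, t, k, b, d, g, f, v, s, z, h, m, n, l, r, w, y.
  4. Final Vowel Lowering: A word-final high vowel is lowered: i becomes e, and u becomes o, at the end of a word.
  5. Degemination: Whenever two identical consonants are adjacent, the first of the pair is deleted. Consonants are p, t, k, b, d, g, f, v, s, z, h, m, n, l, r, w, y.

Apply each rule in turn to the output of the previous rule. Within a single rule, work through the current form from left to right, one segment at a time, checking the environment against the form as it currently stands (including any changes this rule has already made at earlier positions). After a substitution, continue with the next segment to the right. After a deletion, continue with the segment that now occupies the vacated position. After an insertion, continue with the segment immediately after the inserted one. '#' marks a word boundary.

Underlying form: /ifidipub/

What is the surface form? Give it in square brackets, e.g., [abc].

[ifzp]

1 Final Devoicing: [ifidipub] → [ifidipup]
2 Spirantization: [ifidipup] → [ifizipup]
3 Medial Vowel Deletion: [ifizipup] → [ifzpp]
4 Final Vowel Lowering: no change — [ifzpp]
5 Degemination: [ifzpp] → [ifzp]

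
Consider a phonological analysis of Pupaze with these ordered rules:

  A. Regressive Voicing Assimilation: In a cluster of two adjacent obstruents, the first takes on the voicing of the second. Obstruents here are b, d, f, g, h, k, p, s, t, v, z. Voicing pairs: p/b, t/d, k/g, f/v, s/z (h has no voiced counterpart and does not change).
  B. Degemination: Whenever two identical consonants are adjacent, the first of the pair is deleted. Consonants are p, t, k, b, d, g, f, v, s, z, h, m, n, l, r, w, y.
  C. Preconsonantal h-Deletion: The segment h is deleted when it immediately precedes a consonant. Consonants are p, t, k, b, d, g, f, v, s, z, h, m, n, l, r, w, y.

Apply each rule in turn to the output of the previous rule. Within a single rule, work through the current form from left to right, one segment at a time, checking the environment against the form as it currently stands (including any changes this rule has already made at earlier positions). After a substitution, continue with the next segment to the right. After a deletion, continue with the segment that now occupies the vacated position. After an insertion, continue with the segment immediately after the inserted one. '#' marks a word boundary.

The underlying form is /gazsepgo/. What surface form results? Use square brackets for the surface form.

[gasebgo]

A Regressive Voicing Assimilation: [gazsepgo] → [gassebgo]
B Degemination: [gassebgo] → [gasebgo]
C Preconsonantal h-Deletion: no change — [gasebgo]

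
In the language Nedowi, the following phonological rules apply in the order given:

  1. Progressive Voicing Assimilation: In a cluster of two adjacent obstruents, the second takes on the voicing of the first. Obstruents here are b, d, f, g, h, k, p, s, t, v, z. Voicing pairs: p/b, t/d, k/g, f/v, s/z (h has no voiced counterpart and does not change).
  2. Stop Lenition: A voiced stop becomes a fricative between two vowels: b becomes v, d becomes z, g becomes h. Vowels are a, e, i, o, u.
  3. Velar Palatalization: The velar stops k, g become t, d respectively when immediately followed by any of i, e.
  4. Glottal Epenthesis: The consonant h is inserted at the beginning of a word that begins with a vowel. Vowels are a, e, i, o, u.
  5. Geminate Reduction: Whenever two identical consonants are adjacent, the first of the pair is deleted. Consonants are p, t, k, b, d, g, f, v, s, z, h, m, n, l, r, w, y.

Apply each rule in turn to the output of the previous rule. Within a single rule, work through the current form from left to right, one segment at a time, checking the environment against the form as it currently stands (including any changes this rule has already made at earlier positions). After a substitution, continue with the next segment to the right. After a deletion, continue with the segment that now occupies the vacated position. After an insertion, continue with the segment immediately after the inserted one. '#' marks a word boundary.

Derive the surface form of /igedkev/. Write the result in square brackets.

1 Progressive Voicing Assimilation: [igedkev] → [igedgev]
2 Stop Lenition: [igedgev] → [ihedgev]
3 Velar Palatalization: [ihedgev] → [iheddev]
4 Glottal Epenthesis: [iheddev] → [hiheddev]
5 Geminate Reduction: [hiheddev] → [hihedev]

[hihedev]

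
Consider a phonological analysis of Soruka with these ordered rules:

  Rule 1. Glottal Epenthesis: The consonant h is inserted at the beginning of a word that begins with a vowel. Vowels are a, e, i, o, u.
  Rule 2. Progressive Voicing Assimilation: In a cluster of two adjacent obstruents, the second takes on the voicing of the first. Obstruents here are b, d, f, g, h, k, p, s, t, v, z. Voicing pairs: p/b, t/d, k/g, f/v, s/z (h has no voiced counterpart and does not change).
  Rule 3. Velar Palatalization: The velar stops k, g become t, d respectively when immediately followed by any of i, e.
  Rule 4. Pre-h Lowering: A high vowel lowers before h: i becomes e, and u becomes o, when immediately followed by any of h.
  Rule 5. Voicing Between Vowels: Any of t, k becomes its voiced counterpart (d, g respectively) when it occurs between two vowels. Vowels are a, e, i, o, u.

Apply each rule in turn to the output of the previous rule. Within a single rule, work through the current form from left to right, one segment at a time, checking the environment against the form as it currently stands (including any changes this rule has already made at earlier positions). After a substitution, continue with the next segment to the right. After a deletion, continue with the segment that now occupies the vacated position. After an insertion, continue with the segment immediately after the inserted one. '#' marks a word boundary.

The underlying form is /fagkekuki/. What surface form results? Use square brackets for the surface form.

[fagdegudi]

Rule 1 Glottal Epenthesis: no change — [fagkekuki]
Rule 2 Progressive Voicing Assimilation: [fagkekuki] → [faggekuki]
Rule 3 Velar Palatalization: [faggekuki] → [fagdekuti]
Rule 4 Pre-h Lowering: no change — [fagdekuti]
Rule 5 Voicing Between Vowels: [fagdekuti] → [fagdegudi]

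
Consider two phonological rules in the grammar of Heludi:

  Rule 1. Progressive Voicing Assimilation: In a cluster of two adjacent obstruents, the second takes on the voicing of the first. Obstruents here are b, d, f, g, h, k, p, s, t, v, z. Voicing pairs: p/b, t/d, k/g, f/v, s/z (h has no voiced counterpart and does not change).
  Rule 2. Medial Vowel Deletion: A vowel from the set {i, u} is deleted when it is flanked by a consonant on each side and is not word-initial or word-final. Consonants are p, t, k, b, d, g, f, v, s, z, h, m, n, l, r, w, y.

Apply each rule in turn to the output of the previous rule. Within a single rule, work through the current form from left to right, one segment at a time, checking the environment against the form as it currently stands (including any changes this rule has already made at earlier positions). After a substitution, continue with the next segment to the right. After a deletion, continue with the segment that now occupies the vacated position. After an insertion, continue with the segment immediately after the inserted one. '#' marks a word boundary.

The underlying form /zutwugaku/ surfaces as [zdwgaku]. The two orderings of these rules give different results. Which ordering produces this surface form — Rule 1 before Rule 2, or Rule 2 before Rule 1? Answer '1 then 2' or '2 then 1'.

2 then 1

Order 1 then 2:
  1 Progressive Voicing Assimilation: no change — [zutwugaku]
  2 Medial Vowel Deletion: [zutwugaku] → [ztwgaku]
  result: [ztwgaku]
Order 2 then 1:
  2 Medial Vowel Deletion: [zutwugaku] → [ztwgaku]
  1 Progressive Voicing Assimilation: [ztwgaku] → [zdwgaku]
  result: [zdwgaku]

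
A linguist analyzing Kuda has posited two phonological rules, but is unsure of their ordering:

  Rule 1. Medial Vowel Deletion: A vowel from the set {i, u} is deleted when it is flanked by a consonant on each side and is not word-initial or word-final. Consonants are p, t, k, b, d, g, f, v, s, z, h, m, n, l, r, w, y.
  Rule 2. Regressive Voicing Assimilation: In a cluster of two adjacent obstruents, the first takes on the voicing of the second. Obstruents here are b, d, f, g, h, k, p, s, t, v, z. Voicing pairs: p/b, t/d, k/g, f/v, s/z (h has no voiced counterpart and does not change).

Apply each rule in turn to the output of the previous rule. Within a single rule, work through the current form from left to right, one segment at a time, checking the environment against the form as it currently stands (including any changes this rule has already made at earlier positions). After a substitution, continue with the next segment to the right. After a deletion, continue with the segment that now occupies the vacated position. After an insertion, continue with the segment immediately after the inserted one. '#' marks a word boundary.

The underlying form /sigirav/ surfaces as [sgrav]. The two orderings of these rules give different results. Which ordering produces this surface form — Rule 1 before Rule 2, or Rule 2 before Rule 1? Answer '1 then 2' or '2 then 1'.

Order 1 then 2:
  1 Medial Vowel Deletion: [sigirav] → [sgrav]
  2 Regressive Voicing Assimilation: [sgrav] → [zgrav]
  result: [zgrav]
Order 2 then 1:
  2 Regressive Voicing Assimilation: no change — [sigirav]
  1 Medial Vowel Deletion: [sigirav] → [sgrav]
  result: [sgrav]

2 then 1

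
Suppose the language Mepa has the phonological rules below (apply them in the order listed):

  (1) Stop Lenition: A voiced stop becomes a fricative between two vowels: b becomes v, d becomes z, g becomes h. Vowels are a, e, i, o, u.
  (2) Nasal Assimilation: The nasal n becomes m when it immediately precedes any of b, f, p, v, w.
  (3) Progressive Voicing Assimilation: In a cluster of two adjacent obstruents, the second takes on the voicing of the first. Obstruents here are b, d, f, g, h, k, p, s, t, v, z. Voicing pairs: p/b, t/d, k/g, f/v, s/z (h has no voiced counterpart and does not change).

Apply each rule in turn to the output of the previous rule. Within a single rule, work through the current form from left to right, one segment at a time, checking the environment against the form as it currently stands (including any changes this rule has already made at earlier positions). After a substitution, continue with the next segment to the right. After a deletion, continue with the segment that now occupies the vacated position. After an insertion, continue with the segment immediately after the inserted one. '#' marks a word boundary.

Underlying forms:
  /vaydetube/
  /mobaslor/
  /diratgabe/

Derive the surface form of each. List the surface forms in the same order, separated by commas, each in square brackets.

[vaydetuve], [movaslor], [diratkave]

/vaydetube/:
  (1) Stop Lenition: [vaydetube] → [vaydetuve]
  (2) Nasal Assimilation: no change — [vaydetuve]
  (3) Progressive Voicing Assimilation: no change — [vaydetuve]
/mobaslor/:
  (1) Stop Lenition: [mobaslor] → [movaslor]
  (2) Nasal Assimilation: no change — [movaslor]
  (3) Progressive Voicing Assimilation: no change — [movaslor]
/diratgabe/:
  (1) Stop Lenition: [diratgabe] → [diratgave]
  (2) Nasal Assimilation: no change — [diratgave]
  (3) Progressive Voicing Assimilation: [diratgave] → [diratkave]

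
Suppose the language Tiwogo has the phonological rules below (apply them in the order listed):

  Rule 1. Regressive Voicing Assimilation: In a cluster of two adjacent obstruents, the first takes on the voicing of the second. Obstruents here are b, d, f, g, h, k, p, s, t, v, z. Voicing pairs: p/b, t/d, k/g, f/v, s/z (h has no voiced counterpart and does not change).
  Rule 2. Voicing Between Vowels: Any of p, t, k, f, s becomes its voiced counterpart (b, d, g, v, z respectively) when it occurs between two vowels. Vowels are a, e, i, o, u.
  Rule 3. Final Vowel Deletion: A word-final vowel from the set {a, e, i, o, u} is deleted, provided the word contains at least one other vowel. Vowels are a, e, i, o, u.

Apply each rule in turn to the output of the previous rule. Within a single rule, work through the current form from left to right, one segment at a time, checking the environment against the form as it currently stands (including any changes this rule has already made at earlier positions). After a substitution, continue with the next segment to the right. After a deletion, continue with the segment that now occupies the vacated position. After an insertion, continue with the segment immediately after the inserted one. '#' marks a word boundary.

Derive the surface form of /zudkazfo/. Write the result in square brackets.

Rule 1 Regressive Voicing Assimilation: [zudkazfo] → [zutkasfo]
Rule 2 Voicing Between Vowels: no change — [zutkasfo]
Rule 3 Final Vowel Deletion: [zutkasfo] → [zutkasf]

[zutkasf]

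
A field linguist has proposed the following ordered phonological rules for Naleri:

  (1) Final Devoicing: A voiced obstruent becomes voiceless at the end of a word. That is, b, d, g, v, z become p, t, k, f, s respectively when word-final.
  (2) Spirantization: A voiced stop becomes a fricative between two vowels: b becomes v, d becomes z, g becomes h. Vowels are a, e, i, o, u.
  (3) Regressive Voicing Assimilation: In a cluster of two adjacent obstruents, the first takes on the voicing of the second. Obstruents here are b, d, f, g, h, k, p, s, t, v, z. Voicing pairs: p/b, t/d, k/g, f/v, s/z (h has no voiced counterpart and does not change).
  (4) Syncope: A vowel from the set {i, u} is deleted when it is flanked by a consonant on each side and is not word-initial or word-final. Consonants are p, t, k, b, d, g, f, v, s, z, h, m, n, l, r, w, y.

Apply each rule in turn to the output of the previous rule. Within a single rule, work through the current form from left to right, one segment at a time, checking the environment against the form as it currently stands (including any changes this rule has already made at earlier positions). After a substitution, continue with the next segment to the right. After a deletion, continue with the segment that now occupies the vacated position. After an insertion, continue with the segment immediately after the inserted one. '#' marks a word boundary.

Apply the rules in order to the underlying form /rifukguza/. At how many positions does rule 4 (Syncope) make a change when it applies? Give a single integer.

(1) Final Devoicing: no change — [rifukguza]
(2) Spirantization: no change — [rifukguza]
(3) Regressive Voicing Assimilation: [rifukguza] → [rifugguza]
(4) Syncope: [rifugguza] → [rfggza]
Rule 4 changed 3 position(s).

3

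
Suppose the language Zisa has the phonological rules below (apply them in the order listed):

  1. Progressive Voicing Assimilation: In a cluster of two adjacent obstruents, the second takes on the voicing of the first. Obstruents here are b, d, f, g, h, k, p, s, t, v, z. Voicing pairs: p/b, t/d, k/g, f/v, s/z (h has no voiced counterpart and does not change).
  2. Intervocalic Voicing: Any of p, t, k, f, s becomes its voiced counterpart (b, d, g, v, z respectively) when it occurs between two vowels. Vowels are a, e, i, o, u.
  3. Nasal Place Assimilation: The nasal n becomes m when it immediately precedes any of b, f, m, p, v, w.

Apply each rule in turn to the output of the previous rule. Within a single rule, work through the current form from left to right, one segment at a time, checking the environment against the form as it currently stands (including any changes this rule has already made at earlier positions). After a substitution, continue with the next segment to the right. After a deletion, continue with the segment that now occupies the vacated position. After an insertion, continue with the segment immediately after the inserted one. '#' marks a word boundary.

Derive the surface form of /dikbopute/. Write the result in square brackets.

1 Progressive Voicing Assimilation: [dikbopute] → [dikpopute]
2 Intervocalic Voicing: [dikpopute] → [dikpobude]
3 Nasal Place Assimilation: no change — [dikpobude]

[dikpobude]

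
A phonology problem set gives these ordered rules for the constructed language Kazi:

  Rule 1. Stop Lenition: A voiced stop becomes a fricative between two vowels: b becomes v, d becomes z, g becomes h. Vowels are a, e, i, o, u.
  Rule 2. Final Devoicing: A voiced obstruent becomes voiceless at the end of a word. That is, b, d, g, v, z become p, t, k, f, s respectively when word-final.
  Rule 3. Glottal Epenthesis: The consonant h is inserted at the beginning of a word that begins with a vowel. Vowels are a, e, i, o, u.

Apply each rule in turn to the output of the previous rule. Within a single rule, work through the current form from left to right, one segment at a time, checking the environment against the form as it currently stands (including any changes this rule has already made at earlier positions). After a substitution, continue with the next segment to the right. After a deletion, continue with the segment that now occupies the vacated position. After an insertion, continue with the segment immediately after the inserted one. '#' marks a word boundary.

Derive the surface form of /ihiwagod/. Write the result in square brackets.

[hihiwahot]

Rule 1 Stop Lenition: [ihiwagod] → [ihiwahod]
Rule 2 Final Devoicing: [ihiwahod] → [ihiwahot]
Rule 3 Glottal Epenthesis: [ihiwahot] → [hihiwahot]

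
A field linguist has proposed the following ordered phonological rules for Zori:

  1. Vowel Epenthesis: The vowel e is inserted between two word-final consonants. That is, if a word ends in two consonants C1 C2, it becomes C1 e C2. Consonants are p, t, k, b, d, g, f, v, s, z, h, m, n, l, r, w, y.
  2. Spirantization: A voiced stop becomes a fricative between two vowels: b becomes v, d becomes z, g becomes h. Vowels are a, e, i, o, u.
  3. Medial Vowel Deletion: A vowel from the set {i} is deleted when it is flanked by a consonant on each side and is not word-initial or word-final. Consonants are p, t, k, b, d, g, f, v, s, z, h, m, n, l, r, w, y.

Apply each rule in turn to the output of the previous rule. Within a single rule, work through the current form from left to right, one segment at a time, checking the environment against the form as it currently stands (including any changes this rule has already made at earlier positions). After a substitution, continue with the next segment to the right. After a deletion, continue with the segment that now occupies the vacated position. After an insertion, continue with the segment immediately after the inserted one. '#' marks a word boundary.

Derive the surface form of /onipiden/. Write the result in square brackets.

1 Vowel Epenthesis: no change — [onipiden]
2 Spirantization: [onipiden] → [onipizen]
3 Medial Vowel Deletion: [onipizen] → [onpzen]

[onpzen]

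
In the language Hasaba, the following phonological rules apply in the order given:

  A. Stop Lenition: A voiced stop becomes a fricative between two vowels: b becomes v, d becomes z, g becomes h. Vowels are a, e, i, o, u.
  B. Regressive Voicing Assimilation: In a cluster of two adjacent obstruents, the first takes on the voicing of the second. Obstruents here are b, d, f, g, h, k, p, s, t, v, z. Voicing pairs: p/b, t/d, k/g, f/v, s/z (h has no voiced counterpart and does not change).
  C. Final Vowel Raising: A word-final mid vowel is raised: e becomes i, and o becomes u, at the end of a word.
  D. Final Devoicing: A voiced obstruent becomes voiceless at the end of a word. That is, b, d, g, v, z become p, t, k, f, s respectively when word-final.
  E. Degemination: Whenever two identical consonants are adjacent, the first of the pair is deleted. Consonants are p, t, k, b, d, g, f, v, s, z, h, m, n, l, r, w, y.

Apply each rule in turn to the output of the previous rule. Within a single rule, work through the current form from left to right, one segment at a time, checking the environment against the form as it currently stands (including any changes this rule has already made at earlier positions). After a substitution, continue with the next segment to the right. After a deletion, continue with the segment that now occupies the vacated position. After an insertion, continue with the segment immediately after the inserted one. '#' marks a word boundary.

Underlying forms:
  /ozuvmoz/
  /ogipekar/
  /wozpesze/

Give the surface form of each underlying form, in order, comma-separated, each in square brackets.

/ozuvmoz/:
  A Stop Lenition: no change — [ozuvmoz]
  B Regressive Voicing Assimilation: no change — [ozuvmoz]
  C Final Vowel Raising: no change — [ozuvmoz]
  D Final Devoicing: [ozuvmoz] → [ozuvmos]
  E Degemination: no change — [ozuvmos]
/ogipekar/:
  A Stop Lenition: [ogipekar] → [ohipekar]
  B Regressive Voicing Assimilation: no change — [ohipekar]
  C Final Vowel Raising: no change — [ohipekar]
  D Final Devoicing: no change — [ohipekar]
  E Degemination: no change — [ohipekar]
/wozpesze/:
  A Stop Lenition: no change — [wozpesze]
  B Regressive Voicing Assimilation: [wozpesze] → [wospezze]
  C Final Vowel Raising: [wospezze] → [wospezzi]
  D Final Devoicing: no change — [wospezzi]
  E Degemination: [wospezzi] → [wospezi]

[ozuvmos], [ohipekar], [wospezi]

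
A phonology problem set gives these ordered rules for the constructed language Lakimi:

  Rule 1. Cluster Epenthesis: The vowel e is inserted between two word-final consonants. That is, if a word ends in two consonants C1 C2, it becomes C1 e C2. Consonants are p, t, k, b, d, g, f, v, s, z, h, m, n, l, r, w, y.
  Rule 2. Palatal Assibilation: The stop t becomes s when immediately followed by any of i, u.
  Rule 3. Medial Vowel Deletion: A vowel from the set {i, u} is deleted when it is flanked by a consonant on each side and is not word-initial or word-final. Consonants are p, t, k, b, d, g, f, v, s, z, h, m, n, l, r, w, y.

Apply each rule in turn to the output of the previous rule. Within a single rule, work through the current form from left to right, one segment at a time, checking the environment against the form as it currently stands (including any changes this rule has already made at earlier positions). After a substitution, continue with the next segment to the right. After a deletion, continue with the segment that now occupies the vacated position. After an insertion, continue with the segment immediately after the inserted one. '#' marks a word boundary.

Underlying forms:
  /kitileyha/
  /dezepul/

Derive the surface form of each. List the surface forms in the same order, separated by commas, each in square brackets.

[ksleyha], [dezepl]

/kitileyha/:
  Rule 1 Cluster Epenthesis: no change — [kitileyha]
  Rule 2 Palatal Assibilation: [kitileyha] → [kisileyha]
  Rule 3 Medial Vowel Deletion: [kisileyha] → [ksleyha]
/dezepul/:
  Rule 1 Cluster Epenthesis: no change — [dezepul]
  Rule 2 Palatal Assibilation: no change — [dezepul]
  Rule 3 Medial Vowel Deletion: [dezepul] → [dezepl]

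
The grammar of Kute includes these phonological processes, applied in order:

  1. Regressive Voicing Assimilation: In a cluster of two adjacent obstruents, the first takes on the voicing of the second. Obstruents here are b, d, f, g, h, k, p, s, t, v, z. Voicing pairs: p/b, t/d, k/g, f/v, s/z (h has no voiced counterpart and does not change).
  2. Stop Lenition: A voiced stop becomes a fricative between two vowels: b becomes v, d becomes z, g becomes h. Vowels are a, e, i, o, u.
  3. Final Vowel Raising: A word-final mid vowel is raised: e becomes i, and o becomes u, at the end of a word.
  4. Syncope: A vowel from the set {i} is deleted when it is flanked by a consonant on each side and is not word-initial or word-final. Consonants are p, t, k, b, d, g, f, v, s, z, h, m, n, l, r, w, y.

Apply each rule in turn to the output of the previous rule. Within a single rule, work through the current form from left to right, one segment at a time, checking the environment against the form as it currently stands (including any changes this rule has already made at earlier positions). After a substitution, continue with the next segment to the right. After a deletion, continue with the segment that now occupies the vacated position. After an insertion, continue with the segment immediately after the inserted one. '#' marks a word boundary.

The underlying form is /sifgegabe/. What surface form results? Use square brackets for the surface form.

[svgehavi]

1 Regressive Voicing Assimilation: [sifgegabe] → [sivgegabe]
2 Stop Lenition: [sivgegabe] → [sivgehave]
3 Final Vowel Raising: [sivgehave] → [sivgehavi]
4 Syncope: [sivgehavi] → [svgehavi]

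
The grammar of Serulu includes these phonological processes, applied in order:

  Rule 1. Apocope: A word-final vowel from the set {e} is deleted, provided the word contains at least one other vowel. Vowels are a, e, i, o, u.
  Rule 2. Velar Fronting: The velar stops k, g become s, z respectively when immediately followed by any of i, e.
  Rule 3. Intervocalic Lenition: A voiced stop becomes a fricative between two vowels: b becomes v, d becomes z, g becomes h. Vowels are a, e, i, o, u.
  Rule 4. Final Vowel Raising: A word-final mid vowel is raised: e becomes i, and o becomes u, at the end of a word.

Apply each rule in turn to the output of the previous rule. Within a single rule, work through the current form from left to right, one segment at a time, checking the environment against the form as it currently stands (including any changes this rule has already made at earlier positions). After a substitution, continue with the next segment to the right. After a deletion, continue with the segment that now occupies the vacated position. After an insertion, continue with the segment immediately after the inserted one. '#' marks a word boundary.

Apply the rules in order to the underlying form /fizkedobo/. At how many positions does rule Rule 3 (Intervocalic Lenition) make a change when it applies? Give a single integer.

Rule 1 Apocope: no change — [fizkedobo]
Rule 2 Velar Fronting: [fizkedobo] → [fizsedobo]
Rule 3 Intervocalic Lenition: [fizsedobo] → [fizsezovo]
Rule 4 Final Vowel Raising: [fizsezovo] → [fizsezovu]
Rule Rule 3 changed 2 position(s).

2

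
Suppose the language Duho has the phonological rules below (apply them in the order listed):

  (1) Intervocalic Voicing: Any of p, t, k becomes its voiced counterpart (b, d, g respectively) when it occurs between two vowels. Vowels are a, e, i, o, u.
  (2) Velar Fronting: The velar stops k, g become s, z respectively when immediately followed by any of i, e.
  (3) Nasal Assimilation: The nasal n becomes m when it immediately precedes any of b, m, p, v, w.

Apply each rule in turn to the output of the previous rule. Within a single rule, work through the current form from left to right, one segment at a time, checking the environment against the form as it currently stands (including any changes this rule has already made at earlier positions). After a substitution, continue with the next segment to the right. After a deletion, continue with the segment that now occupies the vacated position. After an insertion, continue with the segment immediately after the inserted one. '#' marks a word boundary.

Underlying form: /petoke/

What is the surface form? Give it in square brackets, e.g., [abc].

[pedoze]

(1) Intervocalic Voicing: [petoke] → [pedoge]
(2) Velar Fronting: [pedoge] → [pedoze]
(3) Nasal Assimilation: no change — [pedoze]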